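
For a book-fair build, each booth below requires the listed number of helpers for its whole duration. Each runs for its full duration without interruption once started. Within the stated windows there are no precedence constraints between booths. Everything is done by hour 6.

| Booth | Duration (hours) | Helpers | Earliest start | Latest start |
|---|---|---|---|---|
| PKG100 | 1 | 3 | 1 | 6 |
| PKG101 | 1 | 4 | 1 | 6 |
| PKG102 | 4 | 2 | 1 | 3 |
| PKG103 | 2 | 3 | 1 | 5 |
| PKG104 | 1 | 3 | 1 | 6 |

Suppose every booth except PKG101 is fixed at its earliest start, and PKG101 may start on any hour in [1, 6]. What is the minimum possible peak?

PKG101@1: h1:15  h2:5  h3:2  h4:2  h5:0  h6:0 → peak 15
PKG101@2: h1:11  h2:9  h3:2  h4:2  h5:0  h6:0 → peak 11
PKG101@3: h1:11  h2:5  h3:6  h4:2  h5:0  h6:0 → peak 11
PKG101@4: h1:11  h2:5  h3:2  h4:6  h5:0  h6:0 → peak 11
PKG101@5: h1:11  h2:5  h3:2  h4:2  h5:4  h6:0 → peak 11
PKG101@6: h1:11  h2:5  h3:2  h4:2  h5:0  h6:4 → peak 11
Best is PKG101@2, peak 11.

11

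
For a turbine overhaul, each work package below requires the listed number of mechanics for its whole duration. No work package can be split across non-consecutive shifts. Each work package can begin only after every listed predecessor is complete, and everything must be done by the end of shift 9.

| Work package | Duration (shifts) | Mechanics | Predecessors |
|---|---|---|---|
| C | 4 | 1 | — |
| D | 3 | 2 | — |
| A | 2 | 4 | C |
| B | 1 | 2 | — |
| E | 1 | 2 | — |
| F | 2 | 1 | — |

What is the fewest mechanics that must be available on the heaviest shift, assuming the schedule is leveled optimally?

Early-start (C@1, D@1, A@5, B@1, E@1, F@1) gives peak 8: s1:8  s2:4  s3:3  s4:1  s5:4  s6:4  s7:0  s8:0  s9:0.
Shift B→4, E→7.
Schedule C@1, D@1, A@5, B@4, E@7, F@1: s1:4  s2:4  s3:3  s4:3  s5:4  s6:4  s7:2  s8:0  s9:0 — peak 4.

4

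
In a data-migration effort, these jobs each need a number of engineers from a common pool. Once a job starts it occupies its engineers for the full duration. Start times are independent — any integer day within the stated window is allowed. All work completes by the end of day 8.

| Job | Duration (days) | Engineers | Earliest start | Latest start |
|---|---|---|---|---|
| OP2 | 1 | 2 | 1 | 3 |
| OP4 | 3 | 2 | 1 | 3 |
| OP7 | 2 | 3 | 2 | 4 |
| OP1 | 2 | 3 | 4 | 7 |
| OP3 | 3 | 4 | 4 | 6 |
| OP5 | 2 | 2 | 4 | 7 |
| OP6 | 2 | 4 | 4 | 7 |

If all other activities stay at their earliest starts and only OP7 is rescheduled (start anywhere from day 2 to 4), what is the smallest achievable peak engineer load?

13

OP7@2: d1:4  d2:5  d3:5  d4:13  d5:13  d6:4  d7:0  d8:0 → peak 13
OP7@3: d1:4  d2:2  d3:5  d4:16  d5:13  d6:4  d7:0  d8:0 → peak 16
OP7@4: d1:4  d2:2  d3:2  d4:16  d5:16  d6:4  d7:0  d8:0 → peak 16
Best is OP7@2, peak 13.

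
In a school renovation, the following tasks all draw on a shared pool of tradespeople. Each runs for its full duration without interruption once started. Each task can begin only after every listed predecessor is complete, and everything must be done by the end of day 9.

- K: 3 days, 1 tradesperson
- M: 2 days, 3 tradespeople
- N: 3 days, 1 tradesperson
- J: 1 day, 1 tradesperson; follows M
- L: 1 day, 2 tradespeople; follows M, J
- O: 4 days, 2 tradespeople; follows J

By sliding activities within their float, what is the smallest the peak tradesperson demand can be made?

3

Early-start (K@1, M@1, N@1, J@3, L@4, O@4) gives peak 5: d1:5  d2:5  d3:3  d4:4  d5:2  d6:2  d7:2  d8:0  d9:0.
Shift K→3, N→5, O→6.
Schedule K@3, M@1, N@5, J@3, L@4, O@6: d1:3  d2:3  d3:2  d4:3  d5:2  d6:3  d7:3  d8:2  d9:2 — peak 3.
Total tradesperson-days = 23 over 9 days ⇒ peak ≥ ⌈23/9⌉ = 3, so 3 is optimal.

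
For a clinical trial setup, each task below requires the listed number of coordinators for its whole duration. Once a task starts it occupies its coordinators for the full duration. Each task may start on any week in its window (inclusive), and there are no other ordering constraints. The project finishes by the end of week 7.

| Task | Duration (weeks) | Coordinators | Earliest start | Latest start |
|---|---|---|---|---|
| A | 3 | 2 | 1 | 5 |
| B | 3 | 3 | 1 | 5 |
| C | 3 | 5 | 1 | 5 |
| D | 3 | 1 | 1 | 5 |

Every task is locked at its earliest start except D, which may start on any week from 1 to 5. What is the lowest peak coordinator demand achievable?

10

D@1: w1:11  w2:11  w3:11  w4:0  w5:0  w6:0  w7:0 → peak 11
D@2: w1:10  w2:11  w3:11  w4:1  w5:0  w6:0  w7:0 → peak 11
D@3: w1:10  w2:10  w3:11  w4:1  w5:1  w6:0  w7:0 → peak 11
D@4: w1:10  w2:10  w3:10  w4:1  w5:1  w6:1  w7:0 → peak 10
D@5: w1:10  w2:10  w3:10  w4:0  w5:1  w6:1  w7:1 → peak 10
Best is D@4, peak 10.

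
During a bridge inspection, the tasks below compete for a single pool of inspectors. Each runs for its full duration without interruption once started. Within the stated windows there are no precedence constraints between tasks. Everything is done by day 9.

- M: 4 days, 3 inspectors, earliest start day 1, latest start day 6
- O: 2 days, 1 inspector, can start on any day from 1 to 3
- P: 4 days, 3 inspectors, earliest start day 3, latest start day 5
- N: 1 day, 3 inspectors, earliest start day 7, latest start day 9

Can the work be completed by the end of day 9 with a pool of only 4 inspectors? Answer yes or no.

yes

Schedule M@1, O@1, P@5, N@9: d1:4  d2:4  d3:3  d4:3  d5:3  d6:3  d7:3  d8:3  d9:3 — peak 4 ≤ 4.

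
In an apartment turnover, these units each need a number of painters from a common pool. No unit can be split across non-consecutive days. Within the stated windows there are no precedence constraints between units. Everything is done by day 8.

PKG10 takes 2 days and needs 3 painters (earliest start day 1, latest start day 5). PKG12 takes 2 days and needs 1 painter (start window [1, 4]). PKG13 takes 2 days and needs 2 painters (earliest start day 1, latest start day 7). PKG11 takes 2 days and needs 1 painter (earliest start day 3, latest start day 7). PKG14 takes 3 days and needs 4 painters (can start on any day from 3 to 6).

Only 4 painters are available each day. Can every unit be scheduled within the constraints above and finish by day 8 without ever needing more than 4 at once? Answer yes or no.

yes

Schedule PKG10@1, PKG12@1, PKG13@3, PKG11@3, PKG14@5: d1:4  d2:4  d3:3  d4:3  d5:4  d6:4  d7:4  d8:0 — peak 4 ≤ 4.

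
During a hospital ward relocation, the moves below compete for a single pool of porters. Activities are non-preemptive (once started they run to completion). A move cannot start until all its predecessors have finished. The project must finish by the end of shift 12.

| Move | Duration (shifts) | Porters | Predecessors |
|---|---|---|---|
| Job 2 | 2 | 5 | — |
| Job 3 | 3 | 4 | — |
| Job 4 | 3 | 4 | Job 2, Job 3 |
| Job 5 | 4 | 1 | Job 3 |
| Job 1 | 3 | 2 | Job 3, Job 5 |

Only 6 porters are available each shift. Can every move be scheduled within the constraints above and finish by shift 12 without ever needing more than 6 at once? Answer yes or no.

yes

Schedule Job 2@1, Job 3@3, Job 4@6, Job 5@6, Job 1@10: s1:5  s2:5  s3:4  s4:4  s5:4  s6:5  s7:5  s8:5  s9:1  s10:2  s11:2  s12:2 — peak 5 ≤ 6.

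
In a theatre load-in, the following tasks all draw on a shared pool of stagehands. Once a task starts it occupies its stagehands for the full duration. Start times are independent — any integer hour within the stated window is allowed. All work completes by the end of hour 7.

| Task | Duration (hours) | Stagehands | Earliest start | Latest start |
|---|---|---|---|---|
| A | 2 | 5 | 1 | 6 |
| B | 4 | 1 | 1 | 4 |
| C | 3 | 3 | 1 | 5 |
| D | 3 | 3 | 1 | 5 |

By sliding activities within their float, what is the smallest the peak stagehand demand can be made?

Early-start (A@1, B@1, C@1, D@1) gives peak 12: h1:12  h2:12  h3:7  h4:1  h5:0  h6:0  h7:0.
Shift C→3, D→5.
Schedule A@1, B@1, C@3, D@5: h1:6  h2:6  h3:4  h4:4  h5:6  h6:3  h7:3 — peak 6.

6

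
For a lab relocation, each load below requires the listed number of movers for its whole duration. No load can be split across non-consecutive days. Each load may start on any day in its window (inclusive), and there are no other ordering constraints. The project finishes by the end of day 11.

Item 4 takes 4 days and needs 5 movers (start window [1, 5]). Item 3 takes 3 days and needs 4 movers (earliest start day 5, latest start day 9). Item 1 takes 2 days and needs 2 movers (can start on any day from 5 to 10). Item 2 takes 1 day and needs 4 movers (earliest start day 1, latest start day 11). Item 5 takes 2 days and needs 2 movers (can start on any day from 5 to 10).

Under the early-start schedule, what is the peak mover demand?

9

Early-start schedule: Item 4@1, Item 3@5, Item 1@5, Item 2@1, Item 5@5.
Load per day: day 1: 9, day 2: 5, day 3: 5, day 4: 5, day 5: 8, day 6: 8, day 7: 4, day 8: 0, day 9: 0, day 10: 0, day 11: 0.
Peak is 9.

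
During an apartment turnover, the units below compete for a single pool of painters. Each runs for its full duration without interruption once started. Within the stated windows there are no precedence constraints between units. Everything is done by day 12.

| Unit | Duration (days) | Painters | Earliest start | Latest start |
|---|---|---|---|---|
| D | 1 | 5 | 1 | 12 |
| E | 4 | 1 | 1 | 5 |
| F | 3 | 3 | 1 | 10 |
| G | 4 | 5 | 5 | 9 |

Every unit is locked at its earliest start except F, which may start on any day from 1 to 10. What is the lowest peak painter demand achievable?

6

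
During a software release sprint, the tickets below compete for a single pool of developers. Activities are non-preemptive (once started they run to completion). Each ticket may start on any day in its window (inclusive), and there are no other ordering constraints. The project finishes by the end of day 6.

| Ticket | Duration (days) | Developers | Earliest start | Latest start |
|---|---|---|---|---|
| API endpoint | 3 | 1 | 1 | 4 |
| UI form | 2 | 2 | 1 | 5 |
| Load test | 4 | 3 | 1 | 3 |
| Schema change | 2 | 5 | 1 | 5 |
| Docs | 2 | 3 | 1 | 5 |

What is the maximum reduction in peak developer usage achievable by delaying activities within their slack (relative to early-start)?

8

Early-start peak: d1:14  d2:14  d3:4  d4:3  d5:0  d6:0 ⇒ 14.
Leveled (API endpoint@1, UI form@3, Load test@3, Schema change@1, Docs@5): d1:6  d2:6  d3:6  d4:5  d5:6  d6:6 ⇒ 6.
Reduction 14 − 6 = 8.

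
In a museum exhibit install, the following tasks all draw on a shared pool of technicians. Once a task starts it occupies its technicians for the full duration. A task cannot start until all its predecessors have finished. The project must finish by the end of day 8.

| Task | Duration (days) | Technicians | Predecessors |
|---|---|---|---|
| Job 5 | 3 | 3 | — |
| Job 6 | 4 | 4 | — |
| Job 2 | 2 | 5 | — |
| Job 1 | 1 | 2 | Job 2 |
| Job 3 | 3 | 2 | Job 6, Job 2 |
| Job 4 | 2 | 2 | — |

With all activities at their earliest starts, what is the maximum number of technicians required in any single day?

Early-start schedule: Job 5@1, Job 6@1, Job 2@1, Job 1@3, Job 3@5, Job 4@1.
Load per day: day 1: 14, day 2: 14, day 3: 9, day 4: 4, day 5: 2, day 6: 2, day 7: 2, day 8: 0.
Peak is 14.

14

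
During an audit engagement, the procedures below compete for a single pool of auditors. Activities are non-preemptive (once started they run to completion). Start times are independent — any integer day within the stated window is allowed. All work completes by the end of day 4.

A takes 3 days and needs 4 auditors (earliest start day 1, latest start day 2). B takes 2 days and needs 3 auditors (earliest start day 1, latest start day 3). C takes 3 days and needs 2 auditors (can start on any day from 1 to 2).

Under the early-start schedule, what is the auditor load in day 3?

At early start, day 3 has: A, C.
Demand: 4 + 2 = 6.

6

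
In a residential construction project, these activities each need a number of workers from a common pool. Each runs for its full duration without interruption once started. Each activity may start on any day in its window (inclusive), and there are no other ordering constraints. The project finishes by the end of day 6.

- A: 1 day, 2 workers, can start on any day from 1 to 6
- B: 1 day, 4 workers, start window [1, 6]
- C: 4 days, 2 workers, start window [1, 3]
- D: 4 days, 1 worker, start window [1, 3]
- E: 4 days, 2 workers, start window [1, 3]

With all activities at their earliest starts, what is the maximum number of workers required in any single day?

11

Early-start schedule: A@1, B@1, C@1, D@1, E@1.
Load per day: day 1: 11, day 2: 5, day 3: 5, day 4: 5, day 5: 0, day 6: 0.
Peak is 11.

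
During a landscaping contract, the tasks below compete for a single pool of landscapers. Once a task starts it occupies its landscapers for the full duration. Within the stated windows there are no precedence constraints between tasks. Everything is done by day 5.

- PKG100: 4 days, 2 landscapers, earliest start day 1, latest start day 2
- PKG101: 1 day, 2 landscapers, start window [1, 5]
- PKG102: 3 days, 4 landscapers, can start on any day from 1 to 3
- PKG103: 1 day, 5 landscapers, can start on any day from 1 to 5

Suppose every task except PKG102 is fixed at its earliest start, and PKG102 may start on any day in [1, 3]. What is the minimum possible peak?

9

PKG102@1: d1:13  d2:6  d3:6  d4:2  d5:0 → peak 13
PKG102@2: d1:9  d2:6  d3:6  d4:6  d5:0 → peak 9
PKG102@3: d1:9  d2:2  d3:6  d4:6  d5:4 → peak 9
Best is PKG102@2, peak 9.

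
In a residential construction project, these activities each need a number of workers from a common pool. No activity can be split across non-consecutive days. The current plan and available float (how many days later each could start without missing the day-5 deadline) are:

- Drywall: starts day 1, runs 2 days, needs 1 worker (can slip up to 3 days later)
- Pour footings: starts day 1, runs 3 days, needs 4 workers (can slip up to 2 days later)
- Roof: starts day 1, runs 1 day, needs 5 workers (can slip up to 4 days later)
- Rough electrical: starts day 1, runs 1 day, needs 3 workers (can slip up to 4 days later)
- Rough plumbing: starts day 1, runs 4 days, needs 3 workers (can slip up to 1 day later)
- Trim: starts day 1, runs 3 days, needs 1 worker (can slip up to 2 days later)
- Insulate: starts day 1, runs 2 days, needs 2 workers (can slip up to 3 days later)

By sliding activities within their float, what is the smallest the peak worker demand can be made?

9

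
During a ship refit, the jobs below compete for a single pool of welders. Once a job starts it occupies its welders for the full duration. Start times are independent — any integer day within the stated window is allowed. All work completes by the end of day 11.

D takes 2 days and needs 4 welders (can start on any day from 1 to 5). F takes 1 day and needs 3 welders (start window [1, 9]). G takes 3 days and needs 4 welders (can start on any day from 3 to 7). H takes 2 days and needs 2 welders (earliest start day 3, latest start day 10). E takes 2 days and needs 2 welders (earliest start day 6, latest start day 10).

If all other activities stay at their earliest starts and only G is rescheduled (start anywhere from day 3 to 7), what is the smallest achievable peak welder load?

7

G@3: d1:7  d2:4  d3:6  d4:6  d5:4  d6:2  d7:2  d8:0  d9:0  d10:0  d11:0 → peak 7
G@4: d1:7  d2:4  d3:2  d4:6  d5:4  d6:6  d7:2  d8:0  d9:0  d10:0  d11:0 → peak 7
G@5: d1:7  d2:4  d3:2  d4:2  d5:4  d6:6  d7:6  d8:0  d9:0  d10:0  d11:0 → peak 7
G@6: d1:7  d2:4  d3:2  d4:2  d5:0  d6:6  d7:6  d8:4  d9:0  d10:0  d11:0 → peak 7
G@7: d1:7  d2:4  d3:2  d4:2  d5:0  d6:2  d7:6  d8:4  d9:4  d10:0  d11:0 → peak 7
Best is G@3, peak 7.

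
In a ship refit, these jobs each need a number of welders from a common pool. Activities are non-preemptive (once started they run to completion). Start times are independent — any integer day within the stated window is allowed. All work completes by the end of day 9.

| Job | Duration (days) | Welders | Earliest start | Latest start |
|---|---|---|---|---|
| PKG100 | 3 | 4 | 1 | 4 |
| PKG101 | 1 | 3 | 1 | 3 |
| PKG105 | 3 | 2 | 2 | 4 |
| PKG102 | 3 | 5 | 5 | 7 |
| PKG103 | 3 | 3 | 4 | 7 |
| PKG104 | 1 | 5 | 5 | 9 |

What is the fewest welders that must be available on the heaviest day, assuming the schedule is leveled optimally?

Early-start (PKG100@1, PKG101@1, PKG105@2, PKG102@5, PKG103@4, PKG104@5) gives peak 13: d1:7  d2:6  d3:6  d4:5  d5:13  d6:8  d7:5  d8:0  d9:0.
Shift PKG104→8.
Schedule PKG100@1, PKG101@1, PKG105@2, PKG102@5, PKG103@4, PKG104@8: d1:7  d2:6  d3:6  d4:5  d5:8  d6:8  d7:5  d8:5  d9:0 — peak 8.

8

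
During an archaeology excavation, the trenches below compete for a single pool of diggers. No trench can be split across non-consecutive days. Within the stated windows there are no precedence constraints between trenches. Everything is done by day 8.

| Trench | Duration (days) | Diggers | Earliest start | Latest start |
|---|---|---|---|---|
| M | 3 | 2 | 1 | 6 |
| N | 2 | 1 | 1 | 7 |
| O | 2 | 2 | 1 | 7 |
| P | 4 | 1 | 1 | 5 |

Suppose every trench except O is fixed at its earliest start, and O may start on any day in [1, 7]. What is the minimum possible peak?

4

O@1: d1:6  d2:6  d3:3  d4:1  d5:0  d6:0  d7:0  d8:0 → peak 6
O@2: d1:4  d2:6  d3:5  d4:1  d5:0  d6:0  d7:0  d8:0 → peak 6
O@3: d1:4  d2:4  d3:5  d4:3  d5:0  d6:0  d7:0  d8:0 → peak 5
O@4: d1:4  d2:4  d3:3  d4:3  d5:2  d6:0  d7:0  d8:0 → peak 4
O@5: d1:4  d2:4  d3:3  d4:1  d5:2  d6:2  d7:0  d8:0 → peak 4
O@6: d1:4  d2:4  d3:3  d4:1  d5:0  d6:2  d7:2  d8:0 → peak 4
O@7: d1:4  d2:4  d3:3  d4:1  d5:0  d6:0  d7:2  d8:2 → peak 4
Best is O@4, peak 4.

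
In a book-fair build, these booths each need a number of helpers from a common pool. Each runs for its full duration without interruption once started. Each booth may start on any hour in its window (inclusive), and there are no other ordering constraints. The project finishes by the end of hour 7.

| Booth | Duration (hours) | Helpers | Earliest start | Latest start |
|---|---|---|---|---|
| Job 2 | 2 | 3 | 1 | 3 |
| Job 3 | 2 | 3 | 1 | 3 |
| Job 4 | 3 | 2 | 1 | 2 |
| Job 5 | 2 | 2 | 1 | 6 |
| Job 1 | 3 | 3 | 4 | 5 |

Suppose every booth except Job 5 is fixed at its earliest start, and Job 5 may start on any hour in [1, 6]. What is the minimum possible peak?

8

Job 5@1: h1:10  h2:10  h3:2  h4:3  h5:3  h6:3  h7:0 → peak 10
Job 5@2: h1:8  h2:10  h3:4  h4:3  h5:3  h6:3  h7:0 → peak 10
Job 5@3: h1:8  h2:8  h3:4  h4:5  h5:3  h6:3  h7:0 → peak 8
Job 5@4: h1:8  h2:8  h3:2  h4:5  h5:5  h6:3  h7:0 → peak 8
Job 5@5: h1:8  h2:8  h3:2  h4:3  h5:5  h6:5  h7:0 → peak 8
Job 5@6: h1:8  h2:8  h3:2  h4:3  h5:3  h6:5  h7:2 → peak 8
Best is Job 5@3, peak 8.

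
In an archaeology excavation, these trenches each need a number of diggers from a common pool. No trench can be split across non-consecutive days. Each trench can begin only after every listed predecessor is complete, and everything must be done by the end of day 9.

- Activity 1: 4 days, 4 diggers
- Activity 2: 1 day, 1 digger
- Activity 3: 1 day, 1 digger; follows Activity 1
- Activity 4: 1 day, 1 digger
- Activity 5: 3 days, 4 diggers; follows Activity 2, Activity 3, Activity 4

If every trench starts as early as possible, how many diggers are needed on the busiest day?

6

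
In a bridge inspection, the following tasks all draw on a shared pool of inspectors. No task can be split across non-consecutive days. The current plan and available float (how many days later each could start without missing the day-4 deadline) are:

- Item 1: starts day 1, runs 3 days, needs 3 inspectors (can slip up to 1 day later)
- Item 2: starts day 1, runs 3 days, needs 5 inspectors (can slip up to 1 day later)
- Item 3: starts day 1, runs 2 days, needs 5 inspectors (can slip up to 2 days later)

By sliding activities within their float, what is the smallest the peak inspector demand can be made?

13

Schedule Item 1@1, Item 2@1, Item 3@1: d1:13  d2:13  d3:8  d4:0 — peak 13.
No arrangement of the 12 feasible schedules does better.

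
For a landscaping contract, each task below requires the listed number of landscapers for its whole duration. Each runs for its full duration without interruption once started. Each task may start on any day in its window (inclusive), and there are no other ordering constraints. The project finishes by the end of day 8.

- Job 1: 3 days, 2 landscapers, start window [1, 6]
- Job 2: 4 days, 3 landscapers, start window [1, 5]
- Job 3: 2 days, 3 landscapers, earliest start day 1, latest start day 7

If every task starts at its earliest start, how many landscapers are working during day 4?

At early start, day 4 has: Job 2.
Demand: 3 = 3.

3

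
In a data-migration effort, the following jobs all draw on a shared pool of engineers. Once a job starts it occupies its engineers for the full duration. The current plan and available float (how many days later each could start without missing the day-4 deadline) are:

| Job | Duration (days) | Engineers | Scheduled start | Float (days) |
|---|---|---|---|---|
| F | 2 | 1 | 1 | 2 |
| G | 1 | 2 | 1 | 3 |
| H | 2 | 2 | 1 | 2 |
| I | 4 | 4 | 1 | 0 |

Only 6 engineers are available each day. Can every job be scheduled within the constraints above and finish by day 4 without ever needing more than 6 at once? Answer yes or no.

no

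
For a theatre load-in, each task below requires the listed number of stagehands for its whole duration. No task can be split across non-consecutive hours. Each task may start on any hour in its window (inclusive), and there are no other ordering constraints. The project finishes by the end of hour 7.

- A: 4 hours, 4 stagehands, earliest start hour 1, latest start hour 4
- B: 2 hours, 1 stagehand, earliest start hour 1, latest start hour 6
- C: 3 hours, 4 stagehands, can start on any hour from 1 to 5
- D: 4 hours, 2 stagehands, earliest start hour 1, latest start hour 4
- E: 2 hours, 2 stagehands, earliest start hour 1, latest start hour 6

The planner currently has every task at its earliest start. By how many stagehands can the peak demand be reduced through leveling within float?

6

Early-start peak: h1:13  h2:13  h3:10  h4:6  h5:0  h6:0  h7:0 ⇒ 13.
Leveled (A@1, B@1, C@5, D@1, E@5): h1:7  h2:7  h3:6  h4:6  h5:6  h6:6  h7:4 ⇒ 7.
Reduction 13 − 7 = 6.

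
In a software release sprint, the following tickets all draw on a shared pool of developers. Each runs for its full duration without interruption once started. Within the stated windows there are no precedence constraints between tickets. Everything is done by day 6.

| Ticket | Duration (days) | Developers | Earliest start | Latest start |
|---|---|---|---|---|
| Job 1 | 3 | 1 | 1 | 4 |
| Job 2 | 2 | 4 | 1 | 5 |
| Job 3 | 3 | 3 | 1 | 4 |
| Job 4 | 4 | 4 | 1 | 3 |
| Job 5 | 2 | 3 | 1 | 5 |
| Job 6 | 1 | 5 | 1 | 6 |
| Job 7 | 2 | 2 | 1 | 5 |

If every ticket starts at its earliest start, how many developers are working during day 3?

8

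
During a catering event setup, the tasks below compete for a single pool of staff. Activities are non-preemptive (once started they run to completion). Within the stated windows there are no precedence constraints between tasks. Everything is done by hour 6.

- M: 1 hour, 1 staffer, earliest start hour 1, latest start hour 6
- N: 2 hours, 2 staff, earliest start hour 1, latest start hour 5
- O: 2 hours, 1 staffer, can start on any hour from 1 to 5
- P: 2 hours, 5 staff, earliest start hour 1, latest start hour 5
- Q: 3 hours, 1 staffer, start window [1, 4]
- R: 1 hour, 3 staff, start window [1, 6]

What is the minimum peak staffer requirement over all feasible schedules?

5

Early-start (M@1, N@1, O@1, P@1, Q@1, R@1) gives peak 13: h1:13  h2:9  h3:1  h4:0  h5:0  h6:0.
Shift P→4, R→3.
Schedule M@1, N@1, O@1, P@4, Q@1, R@3: h1:5  h2:4  h3:4  h4:5  h5:5  h6:0 — peak 5.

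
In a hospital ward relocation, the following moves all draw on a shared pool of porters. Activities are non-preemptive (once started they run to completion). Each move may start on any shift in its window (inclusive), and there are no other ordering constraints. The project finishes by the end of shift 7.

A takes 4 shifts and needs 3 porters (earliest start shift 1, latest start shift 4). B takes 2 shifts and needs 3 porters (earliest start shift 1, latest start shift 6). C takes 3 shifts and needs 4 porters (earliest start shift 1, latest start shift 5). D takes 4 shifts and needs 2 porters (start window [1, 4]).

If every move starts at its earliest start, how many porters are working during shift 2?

At early start, shift 2 has: A, B, C, D.
Demand: 3 + 3 + 4 + 2 = 12.

12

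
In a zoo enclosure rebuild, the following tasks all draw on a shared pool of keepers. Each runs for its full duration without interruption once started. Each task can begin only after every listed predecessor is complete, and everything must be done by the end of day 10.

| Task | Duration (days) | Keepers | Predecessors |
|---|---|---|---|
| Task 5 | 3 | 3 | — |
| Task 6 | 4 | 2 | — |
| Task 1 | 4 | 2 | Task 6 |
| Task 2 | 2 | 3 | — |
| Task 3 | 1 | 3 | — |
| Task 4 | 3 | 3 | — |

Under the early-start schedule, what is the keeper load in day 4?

At early start, day 4 has: Task 6.
Demand: 2 = 2.

2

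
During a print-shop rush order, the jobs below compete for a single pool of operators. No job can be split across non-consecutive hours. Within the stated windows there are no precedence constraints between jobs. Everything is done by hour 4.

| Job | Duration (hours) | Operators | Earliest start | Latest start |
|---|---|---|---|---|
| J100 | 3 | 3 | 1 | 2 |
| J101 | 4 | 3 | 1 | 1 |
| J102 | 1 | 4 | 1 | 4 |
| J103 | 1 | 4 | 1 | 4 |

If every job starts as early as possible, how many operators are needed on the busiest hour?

Early-start schedule: J100@1, J101@1, J102@1, J103@1.
Load per hour: hour 1: 14, hour 2: 6, hour 3: 6, hour 4: 3.
Peak is 14.

14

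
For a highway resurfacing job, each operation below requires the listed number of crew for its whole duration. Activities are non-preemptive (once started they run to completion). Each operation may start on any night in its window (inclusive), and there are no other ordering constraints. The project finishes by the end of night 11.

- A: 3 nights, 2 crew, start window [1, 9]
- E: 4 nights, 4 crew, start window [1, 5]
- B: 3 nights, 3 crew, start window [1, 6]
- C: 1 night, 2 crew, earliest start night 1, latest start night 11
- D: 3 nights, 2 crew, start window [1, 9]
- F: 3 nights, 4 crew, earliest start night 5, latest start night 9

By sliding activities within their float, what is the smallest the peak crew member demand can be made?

6

Early-start (A@1, E@1, B@1, C@1, D@1, F@5) gives peak 13: n1:13  n2:11  n3:11  n4:4  n5:4  n6:4  n7:4  n8:0  n9:0  n10:0  n11:0.
Shift B→5, C→4, D→5, F→8.
Schedule A@1, E@1, B@5, C@4, D@5, F@8: n1:6  n2:6  n3:6  n4:6  n5:5  n6:5  n7:5  n8:4  n9:4  n10:4  n11:0 — peak 6.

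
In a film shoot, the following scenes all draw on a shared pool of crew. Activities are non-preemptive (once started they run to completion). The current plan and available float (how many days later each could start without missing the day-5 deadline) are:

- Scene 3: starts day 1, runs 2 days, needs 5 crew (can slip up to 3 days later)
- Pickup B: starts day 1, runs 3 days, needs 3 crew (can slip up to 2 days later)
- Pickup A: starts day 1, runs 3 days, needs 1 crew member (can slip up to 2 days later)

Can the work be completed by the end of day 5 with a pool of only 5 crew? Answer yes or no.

Schedule Scene 3@1, Pickup B@3, Pickup A@3: d1:5  d2:5  d3:4  d4:4  d5:4 — peak 5 ≤ 5.

yes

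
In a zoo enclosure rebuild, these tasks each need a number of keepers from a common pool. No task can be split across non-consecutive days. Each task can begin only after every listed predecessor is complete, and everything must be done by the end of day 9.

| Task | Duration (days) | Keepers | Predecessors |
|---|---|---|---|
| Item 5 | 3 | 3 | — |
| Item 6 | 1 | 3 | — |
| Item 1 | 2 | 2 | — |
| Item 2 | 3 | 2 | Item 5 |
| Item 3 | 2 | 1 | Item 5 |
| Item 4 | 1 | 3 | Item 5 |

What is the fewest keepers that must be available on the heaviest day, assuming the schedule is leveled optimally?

Early-start (Item 5@1, Item 6@1, Item 1@1, Item 2@4, Item 3@4, Item 4@4) gives peak 8: d1:8  d2:5  d3:3  d4:6  d5:3  d6:2  d7:0  d8:0  d9:0.
Shift Item 6→4, Item 1→5, Item 2→5, Item 3→7, Item 4→8.
Schedule Item 5@1, Item 6@4, Item 1@5, Item 2@5, Item 3@7, Item 4@8: d1:3  d2:3  d3:3  d4:3  d5:4  d6:4  d7:3  d8:4  d9:0 — peak 4.

4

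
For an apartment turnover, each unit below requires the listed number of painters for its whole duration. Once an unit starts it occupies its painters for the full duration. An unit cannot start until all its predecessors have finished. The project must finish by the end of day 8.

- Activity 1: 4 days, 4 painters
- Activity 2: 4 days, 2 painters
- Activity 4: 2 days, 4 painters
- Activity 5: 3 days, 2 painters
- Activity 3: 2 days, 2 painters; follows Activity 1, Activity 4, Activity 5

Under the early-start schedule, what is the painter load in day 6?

2

At early start, day 6 has: Activity 3.
Demand: 2 = 2.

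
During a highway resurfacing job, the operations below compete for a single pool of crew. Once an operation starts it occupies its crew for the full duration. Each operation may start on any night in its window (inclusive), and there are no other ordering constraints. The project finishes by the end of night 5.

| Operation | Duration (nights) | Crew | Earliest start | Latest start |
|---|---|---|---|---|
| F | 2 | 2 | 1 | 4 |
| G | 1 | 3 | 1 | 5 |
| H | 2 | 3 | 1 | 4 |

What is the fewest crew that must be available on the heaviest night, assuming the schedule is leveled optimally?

3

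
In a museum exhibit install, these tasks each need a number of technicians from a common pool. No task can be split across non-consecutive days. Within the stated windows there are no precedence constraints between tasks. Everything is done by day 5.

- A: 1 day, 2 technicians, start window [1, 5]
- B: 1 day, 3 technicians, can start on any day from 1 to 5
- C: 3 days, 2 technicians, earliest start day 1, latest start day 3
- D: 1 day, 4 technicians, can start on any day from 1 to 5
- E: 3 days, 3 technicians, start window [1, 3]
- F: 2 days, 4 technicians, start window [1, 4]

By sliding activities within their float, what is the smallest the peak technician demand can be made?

7

Early-start (A@1, B@1, C@1, D@1, E@1, F@1) gives peak 18: d1:18  d2:9  d3:5  d4:0  d5:0.
Shift D→2, E→3, F→4.
Schedule A@1, B@1, C@1, D@2, E@3, F@4: d1:7  d2:6  d3:5  d4:7  d5:7 — peak 7.
Total technician-days = 32 over 5 days ⇒ peak ≥ ⌈32/5⌉ = 7, so 7 is optimal.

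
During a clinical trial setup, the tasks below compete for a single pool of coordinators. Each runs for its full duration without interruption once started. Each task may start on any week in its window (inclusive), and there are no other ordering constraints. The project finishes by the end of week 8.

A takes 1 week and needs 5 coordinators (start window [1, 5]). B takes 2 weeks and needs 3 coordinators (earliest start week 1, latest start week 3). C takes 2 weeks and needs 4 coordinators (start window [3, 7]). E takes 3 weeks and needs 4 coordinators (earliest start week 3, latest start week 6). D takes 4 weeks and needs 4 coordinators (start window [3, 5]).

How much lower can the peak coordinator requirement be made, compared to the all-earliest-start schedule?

Early-start peak: w1:8  w2:3  w3:12  w4:12  w5:8  w6:4  w7:0  w8:0 ⇒ 12.
Leveled (A@1, B@1, C@3, E@3, D@5): w1:8  w2:3  w3:8  w4:8  w5:8  w6:4  w7:4  w8:4 ⇒ 8.
Reduction 12 − 8 = 4.

4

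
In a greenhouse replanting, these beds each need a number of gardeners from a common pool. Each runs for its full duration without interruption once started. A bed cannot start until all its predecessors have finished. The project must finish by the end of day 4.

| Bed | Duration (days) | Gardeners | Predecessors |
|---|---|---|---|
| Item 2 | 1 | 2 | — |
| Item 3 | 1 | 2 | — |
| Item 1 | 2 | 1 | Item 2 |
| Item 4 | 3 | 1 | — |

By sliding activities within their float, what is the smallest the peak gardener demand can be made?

Early-start (Item 2@1, Item 3@1, Item 1@2, Item 4@1) gives peak 5: d1:5  d2:2  d3:2  d4:0.
Shift Item 3→2, Item 1→3.
Schedule Item 2@1, Item 3@2, Item 1@3, Item 4@1: d1:3  d2:3  d3:2  d4:1 — peak 3.
Total gardener-days = 9 over 4 days ⇒ peak ≥ ⌈9/4⌉ = 3, so 3 is optimal.

3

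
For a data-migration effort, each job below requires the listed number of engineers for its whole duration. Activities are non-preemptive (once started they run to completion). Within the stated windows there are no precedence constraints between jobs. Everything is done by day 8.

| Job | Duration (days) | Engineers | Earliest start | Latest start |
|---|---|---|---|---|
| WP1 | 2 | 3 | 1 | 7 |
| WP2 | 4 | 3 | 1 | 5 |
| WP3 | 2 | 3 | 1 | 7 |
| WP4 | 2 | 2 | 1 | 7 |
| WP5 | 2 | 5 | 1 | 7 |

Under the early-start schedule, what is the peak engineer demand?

Early-start schedule: WP1@1, WP2@1, WP3@1, WP4@1, WP5@1.
Load per day: day 1: 16, day 2: 16, day 3: 3, day 4: 3, day 5: 0, day 6: 0, day 7: 0, day 8: 0.
Peak is 16.

16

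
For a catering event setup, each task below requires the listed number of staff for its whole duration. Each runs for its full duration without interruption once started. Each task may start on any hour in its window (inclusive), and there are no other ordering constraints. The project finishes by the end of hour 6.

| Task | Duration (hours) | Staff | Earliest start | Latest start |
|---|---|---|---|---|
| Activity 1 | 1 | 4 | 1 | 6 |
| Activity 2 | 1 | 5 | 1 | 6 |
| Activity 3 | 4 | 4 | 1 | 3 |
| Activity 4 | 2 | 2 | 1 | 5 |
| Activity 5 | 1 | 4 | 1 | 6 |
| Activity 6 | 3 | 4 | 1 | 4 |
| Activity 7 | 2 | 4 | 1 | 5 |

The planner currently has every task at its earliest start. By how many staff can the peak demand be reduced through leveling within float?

Early-start peak: h1:27  h2:14  h3:8  h4:4  h5:0  h6:0 ⇒ 27.
Leveled (Activity 1@1, Activity 2@1, Activity 3@2, Activity 4@2, Activity 5@6, Activity 6@2, Activity 7@5): h1:9  h2:10  h3:10  h4:8  h5:8  h6:8 ⇒ 10.
Reduction 27 − 10 = 17.

17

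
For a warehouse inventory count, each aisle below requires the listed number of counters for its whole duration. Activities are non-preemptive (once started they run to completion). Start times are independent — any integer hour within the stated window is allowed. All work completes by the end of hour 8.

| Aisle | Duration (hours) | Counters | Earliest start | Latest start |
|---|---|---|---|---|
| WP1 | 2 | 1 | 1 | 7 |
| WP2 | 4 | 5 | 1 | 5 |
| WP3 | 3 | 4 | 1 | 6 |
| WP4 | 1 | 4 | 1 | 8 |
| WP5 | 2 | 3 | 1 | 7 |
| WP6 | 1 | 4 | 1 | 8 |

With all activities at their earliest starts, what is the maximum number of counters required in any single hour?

Early-start schedule: WP1@1, WP2@1, WP3@1, WP4@1, WP5@1, WP6@1.
Load per hour: hour 1: 21, hour 2: 13, hour 3: 9, hour 4: 5, hour 5: 0, hour 6: 0, hour 7: 0, hour 8: 0.
Peak is 21.

21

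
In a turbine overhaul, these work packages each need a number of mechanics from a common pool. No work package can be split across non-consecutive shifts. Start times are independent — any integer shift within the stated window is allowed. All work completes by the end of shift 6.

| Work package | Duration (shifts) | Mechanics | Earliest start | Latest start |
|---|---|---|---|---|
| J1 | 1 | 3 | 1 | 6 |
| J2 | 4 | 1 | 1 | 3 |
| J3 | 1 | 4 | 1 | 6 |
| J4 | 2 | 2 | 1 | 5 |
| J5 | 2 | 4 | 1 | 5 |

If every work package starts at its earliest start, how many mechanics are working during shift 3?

1

At early start, shift 3 has: J2.
Demand: 1 = 1.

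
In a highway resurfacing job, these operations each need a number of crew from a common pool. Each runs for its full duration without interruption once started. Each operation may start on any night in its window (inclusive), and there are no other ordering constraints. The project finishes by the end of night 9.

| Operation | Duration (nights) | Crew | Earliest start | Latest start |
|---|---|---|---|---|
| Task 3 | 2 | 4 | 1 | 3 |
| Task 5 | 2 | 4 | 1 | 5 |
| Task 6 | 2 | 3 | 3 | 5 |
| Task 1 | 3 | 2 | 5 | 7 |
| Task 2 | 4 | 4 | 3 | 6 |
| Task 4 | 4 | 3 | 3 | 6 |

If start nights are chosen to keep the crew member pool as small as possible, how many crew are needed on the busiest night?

Early-start (Task 3@1, Task 5@1, Task 6@3, Task 1@5, Task 2@3, Task 4@3) gives peak 10: n1:8  n2:8  n3:10  n4:10  n5:9  n6:9  n7:2  n8:0  n9:0.
Shift Task 1→7, Task 4→5.
Schedule Task 3@1, Task 5@1, Task 6@3, Task 1@7, Task 2@3, Task 4@5: n1:8  n2:8  n3:7  n4:7  n5:7  n6:7  n7:5  n8:5  n9:2 — peak 8.

8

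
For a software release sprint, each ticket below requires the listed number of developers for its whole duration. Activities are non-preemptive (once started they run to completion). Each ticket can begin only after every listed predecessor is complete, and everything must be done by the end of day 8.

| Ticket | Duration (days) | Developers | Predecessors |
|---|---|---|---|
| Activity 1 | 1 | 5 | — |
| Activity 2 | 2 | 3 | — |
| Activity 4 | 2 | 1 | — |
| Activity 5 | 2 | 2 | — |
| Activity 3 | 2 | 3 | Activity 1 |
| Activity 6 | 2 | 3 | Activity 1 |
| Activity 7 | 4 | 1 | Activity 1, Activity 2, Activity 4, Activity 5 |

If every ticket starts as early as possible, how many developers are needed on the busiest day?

12

Early-start schedule: Activity 1@1, Activity 2@1, Activity 4@1, Activity 5@1, Activity 3@2, Activity 6@2, Activity 7@3.
Load per day: day 1: 11, day 2: 12, day 3: 7, day 4: 1, day 5: 1, day 6: 1, day 7: 0, day 8: 0.
Peak is 12.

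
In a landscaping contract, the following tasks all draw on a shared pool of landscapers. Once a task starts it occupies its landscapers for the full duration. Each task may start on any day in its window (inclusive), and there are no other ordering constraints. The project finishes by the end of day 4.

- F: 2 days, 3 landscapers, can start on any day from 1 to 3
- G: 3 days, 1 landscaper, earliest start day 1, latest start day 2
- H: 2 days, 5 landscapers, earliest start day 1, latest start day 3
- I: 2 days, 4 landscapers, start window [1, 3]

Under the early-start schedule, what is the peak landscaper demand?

Early-start schedule: F@1, G@1, H@1, I@1.
Load per day: day 1: 13, day 2: 13, day 3: 1, day 4: 0.
Peak is 13.

13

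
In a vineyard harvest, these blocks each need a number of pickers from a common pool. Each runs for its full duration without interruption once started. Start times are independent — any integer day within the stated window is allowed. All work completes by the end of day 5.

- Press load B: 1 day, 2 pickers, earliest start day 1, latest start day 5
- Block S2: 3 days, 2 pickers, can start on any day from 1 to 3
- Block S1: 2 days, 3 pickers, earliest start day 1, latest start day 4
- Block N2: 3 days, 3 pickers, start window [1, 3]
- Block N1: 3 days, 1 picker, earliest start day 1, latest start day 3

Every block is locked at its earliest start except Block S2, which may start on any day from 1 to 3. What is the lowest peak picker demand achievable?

Block S2@1: d1:11  d2:9  d3:6  d4:0  d5:0 → peak 11
Block S2@2: d1:9  d2:9  d3:6  d4:2  d5:0 → peak 9
Block S2@3: d1:9  d2:7  d3:6  d4:2  d5:2 → peak 9
Best is Block S2@2, peak 9.

9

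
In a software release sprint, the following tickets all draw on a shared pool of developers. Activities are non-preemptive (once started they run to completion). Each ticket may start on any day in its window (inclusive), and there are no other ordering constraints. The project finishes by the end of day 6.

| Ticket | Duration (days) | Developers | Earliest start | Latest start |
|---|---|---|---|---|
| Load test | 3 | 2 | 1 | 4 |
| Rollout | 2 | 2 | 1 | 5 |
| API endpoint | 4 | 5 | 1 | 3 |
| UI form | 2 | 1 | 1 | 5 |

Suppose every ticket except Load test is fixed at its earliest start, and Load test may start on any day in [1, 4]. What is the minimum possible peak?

Load test@1: d1:10  d2:10  d3:7  d4:5  d5:0  d6:0 → peak 10
Load test@2: d1:8  d2:10  d3:7  d4:7  d5:0  d6:0 → peak 10
Load test@3: d1:8  d2:8  d3:7  d4:7  d5:2  d6:0 → peak 8
Load test@4: d1:8  d2:8  d3:5  d4:7  d5:2  d6:2 → peak 8
Best is Load test@3, peak 8.

8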